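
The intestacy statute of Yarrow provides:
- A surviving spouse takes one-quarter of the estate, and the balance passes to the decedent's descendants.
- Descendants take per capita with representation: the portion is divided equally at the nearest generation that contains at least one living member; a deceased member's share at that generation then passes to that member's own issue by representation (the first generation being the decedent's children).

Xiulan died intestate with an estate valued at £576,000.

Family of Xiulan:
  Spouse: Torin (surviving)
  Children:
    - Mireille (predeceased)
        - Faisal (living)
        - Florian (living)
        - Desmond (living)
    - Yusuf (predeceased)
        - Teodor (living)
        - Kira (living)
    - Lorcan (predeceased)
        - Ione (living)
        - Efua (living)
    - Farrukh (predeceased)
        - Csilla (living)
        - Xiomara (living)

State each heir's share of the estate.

Torin: £144,000; Faisal: £48,000; Florian: £48,000; Desmond: £48,000; Teodor: £48,000; Kira: £48,000; Ione: £48,000; Efua: £48,000; Csilla: £48,000; Xiomara: £48,000

Torin takes one-quarter of £576,000 = £144,000. The remaining £432,000 passes to the descendants.
No child survives, so the initial division is made at the grandchildren's generation.
The descendants' portion (£432,000) is divided into 9 shares of £48,000: Faisal, Florian, Desmond, Teodor, Kira, Ione, Efua, Csilla, and Xiomara each take £48,000.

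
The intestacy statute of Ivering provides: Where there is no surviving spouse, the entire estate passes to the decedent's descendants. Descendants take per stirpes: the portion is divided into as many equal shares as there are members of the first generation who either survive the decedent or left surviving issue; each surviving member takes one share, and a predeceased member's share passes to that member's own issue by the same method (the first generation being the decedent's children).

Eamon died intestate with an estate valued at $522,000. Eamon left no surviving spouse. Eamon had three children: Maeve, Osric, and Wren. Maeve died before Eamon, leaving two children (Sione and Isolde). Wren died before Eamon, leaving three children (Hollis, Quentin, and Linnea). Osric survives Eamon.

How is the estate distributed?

The entire $522,000 passes to the descendants.
That amount ($522,000) is divided into 3 shares of $174,000: Osric takes $174,000; Maeve's $174,000 share passes to Maeve's issue; Wren's $174,000 share passes to Wren's issue.
Maeve's share ($174,000) is divided into 2 shares of $87,000: Sione and Isolde each take $87,000.
Wren's share ($174,000) is divided into 3 shares of $58,000: Hollis, Quentin, and Linnea each take $58,000.

Sione: $87,000; Isolde: $87,000; Osric: $174,000; Hollis: $58,000; Quentin: $58,000; Linnea: $58,000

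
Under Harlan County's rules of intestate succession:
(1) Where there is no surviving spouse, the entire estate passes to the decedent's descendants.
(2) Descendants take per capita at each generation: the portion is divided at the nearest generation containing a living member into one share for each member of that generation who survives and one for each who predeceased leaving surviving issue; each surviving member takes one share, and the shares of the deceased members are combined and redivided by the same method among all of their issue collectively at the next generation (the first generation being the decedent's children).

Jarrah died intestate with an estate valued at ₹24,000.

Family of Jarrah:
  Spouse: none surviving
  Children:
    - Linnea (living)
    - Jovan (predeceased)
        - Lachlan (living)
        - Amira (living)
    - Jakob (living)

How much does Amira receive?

Amira receives ₹4,000.

The entire ₹24,000 passes to the descendants.
That amount (₹24,000) is divided at the children's generation into 3 shares of ₹8,000. Linnea and Jakob each take ₹8,000. The remaining share for the deceased Jovan (₹8,000) is carried to the next generation.
That pool (₹8,000) is divided at the grandchildren's generation equally among Lachlan and Amira: ₹4,000 each.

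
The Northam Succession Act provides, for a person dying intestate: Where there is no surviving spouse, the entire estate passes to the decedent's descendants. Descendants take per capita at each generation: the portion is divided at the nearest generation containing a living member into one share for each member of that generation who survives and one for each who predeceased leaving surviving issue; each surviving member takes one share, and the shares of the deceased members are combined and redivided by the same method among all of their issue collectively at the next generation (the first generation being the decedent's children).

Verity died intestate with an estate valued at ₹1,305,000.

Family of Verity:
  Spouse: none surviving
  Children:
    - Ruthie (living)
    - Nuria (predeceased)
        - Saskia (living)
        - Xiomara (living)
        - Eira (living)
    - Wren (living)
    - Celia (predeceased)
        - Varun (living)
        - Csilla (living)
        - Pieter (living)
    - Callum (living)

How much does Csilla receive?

The entire ₹1,305,000 passes to the descendants.
That amount (₹1,305,000) is divided at the children's generation into 5 shares of ₹261,000. Ruthie, Wren, and Callum each take ₹261,000. The 2 shares of the deceased (Nuria and Celia) are combined into a pool of ₹522,000.
That pool (₹522,000) is divided at the grandchildren's generation equally among Saskia, Xiomara, Eira, Varun, Csilla, and Pieter: ₹87,000 each.

Csilla receives ₹87,000.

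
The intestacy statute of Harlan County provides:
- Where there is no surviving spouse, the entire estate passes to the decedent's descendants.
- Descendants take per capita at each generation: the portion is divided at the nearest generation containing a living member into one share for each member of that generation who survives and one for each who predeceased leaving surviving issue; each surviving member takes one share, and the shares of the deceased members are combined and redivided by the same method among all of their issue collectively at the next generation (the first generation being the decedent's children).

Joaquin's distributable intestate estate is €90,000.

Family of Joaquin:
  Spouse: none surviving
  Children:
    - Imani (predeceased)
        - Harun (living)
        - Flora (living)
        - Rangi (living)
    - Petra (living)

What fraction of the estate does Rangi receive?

Rangi receives 1/6 of the estate.

The entire €90,000 passes to the descendants.
That amount (€90,000) is divided at the children's generation into 2 shares of €45,000. Petra takes €45,000. The remaining share for the deceased Imani (€45,000) is carried to the next generation.
That pool (€45,000) is divided at the grandchildren's generation equally among Harun, Flora, and Rangi: €15,000 each.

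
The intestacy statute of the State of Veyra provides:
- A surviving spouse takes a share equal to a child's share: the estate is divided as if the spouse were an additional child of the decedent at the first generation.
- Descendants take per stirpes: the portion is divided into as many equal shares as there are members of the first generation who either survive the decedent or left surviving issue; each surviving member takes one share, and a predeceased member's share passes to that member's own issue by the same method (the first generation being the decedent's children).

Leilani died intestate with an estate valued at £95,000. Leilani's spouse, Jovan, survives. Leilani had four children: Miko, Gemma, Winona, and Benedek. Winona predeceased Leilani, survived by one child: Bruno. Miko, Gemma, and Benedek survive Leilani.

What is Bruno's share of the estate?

Bruno receives £19,000.

The spouse counts as an additional share at the children's level, so there are 5 primary shares of £19,000. Jovan takes one such share (£19,000).
The children's combined portion (£76,000) is divided into 4 shares of £19,000: Miko, Gemma, and Benedek each take £19,000; Winona's £19,000 share passes to Winona's issue.
Winona's share (£19,000) passes entirely to Bruno.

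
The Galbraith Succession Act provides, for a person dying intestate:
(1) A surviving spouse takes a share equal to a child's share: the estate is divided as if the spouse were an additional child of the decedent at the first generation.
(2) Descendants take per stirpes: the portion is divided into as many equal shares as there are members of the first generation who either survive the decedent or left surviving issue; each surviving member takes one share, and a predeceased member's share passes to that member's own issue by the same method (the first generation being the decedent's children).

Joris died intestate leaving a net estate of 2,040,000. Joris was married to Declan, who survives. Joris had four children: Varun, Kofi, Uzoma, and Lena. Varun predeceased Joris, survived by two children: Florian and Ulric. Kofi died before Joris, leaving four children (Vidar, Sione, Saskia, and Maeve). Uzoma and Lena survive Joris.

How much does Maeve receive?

Maeve receives 102,000.

The spouse counts as an additional share at the children's level, so there are 5 primary shares of 408,000. Declan takes one such share (408,000).
The children's combined portion (1,632,000) is divided into 4 shares of 408,000: Uzoma and Lena each take 408,000; Varun's 408,000 share passes to Varun's issue; Kofi's 408,000 share passes to Kofi's issue.
Varun's share (408,000) is divided into 2 shares of 204,000: Florian and Ulric each take 204,000.
Kofi's share (408,000) is divided into 4 shares of 102,000: Vidar, Sione, Saskia, and Maeve each take 102,000.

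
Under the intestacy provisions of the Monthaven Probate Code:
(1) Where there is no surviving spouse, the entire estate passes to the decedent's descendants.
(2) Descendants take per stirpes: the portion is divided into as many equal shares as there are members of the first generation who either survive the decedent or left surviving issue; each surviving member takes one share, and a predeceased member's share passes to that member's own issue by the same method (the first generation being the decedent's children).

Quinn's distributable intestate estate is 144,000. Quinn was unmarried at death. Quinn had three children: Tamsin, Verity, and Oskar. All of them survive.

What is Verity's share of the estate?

Verity receives 48,000.

The entire 144,000 passes to the descendants.
That amount (144,000) is divided into 3 shares of 48,000: Tamsin, Verity, and Oskar each take 48,000.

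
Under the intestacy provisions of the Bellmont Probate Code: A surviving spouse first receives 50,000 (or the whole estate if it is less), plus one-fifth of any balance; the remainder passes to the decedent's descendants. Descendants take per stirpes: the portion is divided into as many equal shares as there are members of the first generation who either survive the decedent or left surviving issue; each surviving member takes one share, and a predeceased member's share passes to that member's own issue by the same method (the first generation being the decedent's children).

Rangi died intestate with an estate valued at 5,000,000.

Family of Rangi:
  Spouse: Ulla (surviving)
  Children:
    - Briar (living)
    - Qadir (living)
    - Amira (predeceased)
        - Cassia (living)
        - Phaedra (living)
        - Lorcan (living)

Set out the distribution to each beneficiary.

Ulla first takes 50,000, leaving a balance of 4,950,000. Ulla then takes one-fifth of the balance (990,000), for a total of 1,040,000. The remaining 3,960,000 passes to the descendants.
The descendants' portion (3,960,000) is divided into 3 shares of 1,320,000: Briar and Qadir each take 1,320,000; Amira's 1,320,000 share passes to Amira's issue.
Amira's share (1,320,000) is divided into 3 shares of 440,000: Cassia, Phaedra, and Lorcan each take 440,000.

Ulla: 1,040,000; Briar: 1,320,000; Qadir: 1,320,000; Cassia: 440,000; Phaedra: 440,000; Lorcan: 440,000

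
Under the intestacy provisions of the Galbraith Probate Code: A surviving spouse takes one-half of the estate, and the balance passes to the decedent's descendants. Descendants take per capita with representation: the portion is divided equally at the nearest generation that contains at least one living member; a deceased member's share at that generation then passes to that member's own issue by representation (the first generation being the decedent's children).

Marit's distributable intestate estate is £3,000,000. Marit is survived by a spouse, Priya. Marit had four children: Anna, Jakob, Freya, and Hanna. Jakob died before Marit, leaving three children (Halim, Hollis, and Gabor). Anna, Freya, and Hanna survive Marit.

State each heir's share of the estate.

Priya: £1,500,000; Anna: £375,000; Halim: £125,000; Hollis: £125,000; Gabor: £125,000; Freya: £375,000; Hanna: £375,000

Priya takes one-half of £3,000,000 = £1,500,000. The remaining £1,500,000 passes to the descendants.
The descendants' portion (£1,500,000) is divided into 4 shares of £375,000: Anna, Freya, and Hanna each take £375,000; Jakob's £375,000 share passes to Jakob's issue.
Jakob's share (£375,000) is divided into 3 shares of £125,000: Halim, Hollis, and Gabor each take £125,000.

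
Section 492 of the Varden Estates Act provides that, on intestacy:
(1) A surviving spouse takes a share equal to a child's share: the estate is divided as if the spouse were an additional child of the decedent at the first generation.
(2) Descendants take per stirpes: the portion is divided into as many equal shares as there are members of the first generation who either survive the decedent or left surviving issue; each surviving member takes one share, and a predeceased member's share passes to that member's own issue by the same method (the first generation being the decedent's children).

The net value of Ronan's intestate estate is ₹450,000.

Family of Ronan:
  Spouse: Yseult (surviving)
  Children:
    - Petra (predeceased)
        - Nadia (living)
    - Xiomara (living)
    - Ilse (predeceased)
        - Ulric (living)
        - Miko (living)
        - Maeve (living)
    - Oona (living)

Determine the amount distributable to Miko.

Miko receives ₹30,000.

The spouse counts as an additional share at the children's level, so there are 5 primary shares of ₹90,000. Yseult takes one such share (₹90,000).
The children's combined portion (₹360,000) is divided into 4 shares of ₹90,000: Xiomara and Oona each take ₹90,000; Petra's ₹90,000 share passes to Petra's issue; Ilse's ₹90,000 share passes to Ilse's issue.
Petra's share (₹90,000) passes entirely to Nadia.
Ilse's share (₹90,000) is divided into 3 shares of ₹30,000: Ulric, Miko, and Maeve each take ₹30,000.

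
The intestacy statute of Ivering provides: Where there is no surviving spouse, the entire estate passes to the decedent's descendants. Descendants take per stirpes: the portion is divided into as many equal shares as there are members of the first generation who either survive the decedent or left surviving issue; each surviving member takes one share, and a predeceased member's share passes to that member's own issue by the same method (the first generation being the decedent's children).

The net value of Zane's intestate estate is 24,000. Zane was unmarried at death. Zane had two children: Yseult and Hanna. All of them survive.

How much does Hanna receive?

Hanna receives 12,000.

The entire 24,000 passes to the descendants.
That amount (24,000) is divided into 2 shares of 12,000: Yseult and Hanna each take 12,000.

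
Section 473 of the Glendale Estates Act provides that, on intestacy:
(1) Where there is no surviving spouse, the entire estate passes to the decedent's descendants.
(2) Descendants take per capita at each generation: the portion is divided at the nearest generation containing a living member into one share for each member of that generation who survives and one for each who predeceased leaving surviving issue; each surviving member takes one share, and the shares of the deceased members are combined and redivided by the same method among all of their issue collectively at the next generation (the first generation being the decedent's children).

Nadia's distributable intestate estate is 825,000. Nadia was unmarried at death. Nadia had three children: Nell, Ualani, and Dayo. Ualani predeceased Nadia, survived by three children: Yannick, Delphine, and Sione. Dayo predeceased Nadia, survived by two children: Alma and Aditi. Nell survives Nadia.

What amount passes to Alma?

Alma receives 110,000.

The entire 825,000 passes to the descendants.
That amount (825,000) is divided at the children's generation into 3 shares of 275,000. Nell takes 275,000. The 2 shares of the deceased (Ualani and Dayo) are combined into a pool of 550,000.
That pool (550,000) is divided at the grandchildren's generation equally among Yannick, Delphine, Sione, Alma, and Aditi: 110,000 each.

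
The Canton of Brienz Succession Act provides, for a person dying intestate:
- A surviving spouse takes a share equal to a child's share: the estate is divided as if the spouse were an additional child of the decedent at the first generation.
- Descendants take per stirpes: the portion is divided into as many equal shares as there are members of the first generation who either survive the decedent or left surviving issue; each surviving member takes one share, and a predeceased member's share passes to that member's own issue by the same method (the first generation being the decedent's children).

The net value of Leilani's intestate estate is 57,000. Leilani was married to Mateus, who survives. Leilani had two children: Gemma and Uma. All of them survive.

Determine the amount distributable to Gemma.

Gemma receives 19,000.

The spouse counts as an additional share at the children's level, so there are 3 primary shares of 19,000. Mateus takes one such share (19,000).
The children's combined portion (38,000) is divided into 2 shares of 19,000: Gemma and Uma each take 19,000.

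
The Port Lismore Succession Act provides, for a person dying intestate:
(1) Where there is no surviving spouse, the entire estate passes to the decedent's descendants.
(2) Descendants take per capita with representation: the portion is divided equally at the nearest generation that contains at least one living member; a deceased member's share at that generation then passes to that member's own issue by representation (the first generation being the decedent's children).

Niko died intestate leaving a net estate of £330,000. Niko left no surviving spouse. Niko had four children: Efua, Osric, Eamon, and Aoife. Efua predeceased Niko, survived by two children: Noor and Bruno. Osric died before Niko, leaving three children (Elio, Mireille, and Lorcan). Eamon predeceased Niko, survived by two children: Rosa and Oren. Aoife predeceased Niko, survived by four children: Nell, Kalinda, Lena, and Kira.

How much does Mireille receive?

The entire £330,000 passes to the descendants.
No child survives, so the initial division is made at the grandchildren's generation.
That amount (£330,000) is divided into 11 shares of £30,000: Noor, Bruno, Elio, Mireille, Lorcan, Rosa, Oren, Nell, Kalinda, Lena, and Kira each take £30,000.

Mireille receives £30,000.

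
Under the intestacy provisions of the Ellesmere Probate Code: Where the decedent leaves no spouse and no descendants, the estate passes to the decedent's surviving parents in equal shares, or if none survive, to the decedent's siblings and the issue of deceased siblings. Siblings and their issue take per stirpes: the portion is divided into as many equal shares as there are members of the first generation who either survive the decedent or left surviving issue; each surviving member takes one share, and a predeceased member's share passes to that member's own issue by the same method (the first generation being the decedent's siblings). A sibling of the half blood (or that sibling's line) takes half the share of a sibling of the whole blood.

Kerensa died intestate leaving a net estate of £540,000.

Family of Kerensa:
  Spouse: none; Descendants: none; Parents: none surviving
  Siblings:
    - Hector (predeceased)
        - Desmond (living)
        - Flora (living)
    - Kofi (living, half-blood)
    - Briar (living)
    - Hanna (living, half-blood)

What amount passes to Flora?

Flora receives £90,000.

The entire £540,000 passes to the siblings and their issue.
Counting each half-blood sibling's line as half a unit, there are 3 units in £540,000, so one unit is £180,000. Whole-blood lines (Hector and Briar) take £180,000 each; half-blood lines (Kofi and Hanna) take £90,000 each.
Hector's share (£180,000) is divided into 2 shares of £90,000: Desmond and Flora each take £90,000.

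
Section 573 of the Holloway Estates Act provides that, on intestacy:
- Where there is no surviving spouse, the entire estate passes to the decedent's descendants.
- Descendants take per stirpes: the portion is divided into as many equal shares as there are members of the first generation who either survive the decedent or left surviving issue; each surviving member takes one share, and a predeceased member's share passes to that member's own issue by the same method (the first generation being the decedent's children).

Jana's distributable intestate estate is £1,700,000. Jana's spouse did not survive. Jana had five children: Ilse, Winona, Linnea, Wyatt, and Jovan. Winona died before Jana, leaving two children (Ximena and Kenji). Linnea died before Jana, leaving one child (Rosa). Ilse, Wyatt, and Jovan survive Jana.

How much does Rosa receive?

The entire £1,700,000 passes to the descendants.
That amount (£1,700,000) is divided into 5 shares of £340,000: Ilse, Wyatt, and Jovan each take £340,000; Winona's £340,000 share passes to Winona's issue; Linnea's £340,000 share passes to Linnea's issue.
Winona's share (£340,000) is divided into 2 shares of £170,000: Ximena and Kenji each take £170,000.
Linnea's share (£340,000) passes entirely to Rosa.

Rosa receives £340,000.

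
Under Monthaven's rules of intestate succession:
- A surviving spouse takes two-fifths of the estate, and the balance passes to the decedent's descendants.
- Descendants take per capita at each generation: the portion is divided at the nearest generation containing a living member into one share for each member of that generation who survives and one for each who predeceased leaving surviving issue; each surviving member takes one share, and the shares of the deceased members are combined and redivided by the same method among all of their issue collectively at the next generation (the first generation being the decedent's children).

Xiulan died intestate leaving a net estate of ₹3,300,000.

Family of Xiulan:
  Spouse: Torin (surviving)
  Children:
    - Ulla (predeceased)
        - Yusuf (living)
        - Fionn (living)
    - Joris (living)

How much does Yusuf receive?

Torin takes two-fifths of ₹3,300,000 = ₹1,320,000. The remaining ₹1,980,000 passes to the descendants.
The descendants' portion (₹1,980,000) is divided at the children's generation into 2 shares of ₹990,000. Joris takes ₹990,000. The remaining share for the deceased Ulla (₹990,000) is carried to the next generation.
That pool (₹990,000) is divided at the grandchildren's generation equally among Yusuf and Fionn: ₹495,000 each.

Yusuf receives ₹495,000.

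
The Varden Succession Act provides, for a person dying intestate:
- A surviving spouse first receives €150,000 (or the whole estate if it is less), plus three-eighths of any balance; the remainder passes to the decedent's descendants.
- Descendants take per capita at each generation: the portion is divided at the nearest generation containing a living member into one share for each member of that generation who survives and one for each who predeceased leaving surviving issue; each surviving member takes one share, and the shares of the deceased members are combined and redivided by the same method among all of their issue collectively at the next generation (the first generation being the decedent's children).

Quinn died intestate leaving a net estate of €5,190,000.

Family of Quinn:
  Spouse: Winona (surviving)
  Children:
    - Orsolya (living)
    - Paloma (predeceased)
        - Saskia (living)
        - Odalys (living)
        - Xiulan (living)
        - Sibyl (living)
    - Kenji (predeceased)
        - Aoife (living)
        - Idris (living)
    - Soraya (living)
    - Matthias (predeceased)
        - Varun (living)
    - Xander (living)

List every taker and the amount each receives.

Winona first takes €150,000, leaving a balance of €5,040,000. Winona then takes three-eighths of the balance (€1,890,000), for a total of €2,040,000. The remaining €3,150,000 passes to the descendants.
The descendants' portion (€3,150,000) is divided at the children's generation into 6 shares of €525,000. Orsolya, Soraya, and Xander each take €525,000. The 3 shares of the deceased (Paloma, Kenji, and Matthias) are combined into a pool of €1,575,000.
That pool (€1,575,000) is divided at the grandchildren's generation equally among Saskia, Odalys, Xiulan, Sibyl, Aoife, Idris, and Varun: €225,000 each.

Winona: €2,040,000; Orsolya: €525,000; Saskia: €225,000; Odalys: €225,000; Xiulan: €225,000; Sibyl: €225,000; Aoife: €225,000; Idris: €225,000; Soraya: €525,000; Varun: €225,000; Xander: €525,000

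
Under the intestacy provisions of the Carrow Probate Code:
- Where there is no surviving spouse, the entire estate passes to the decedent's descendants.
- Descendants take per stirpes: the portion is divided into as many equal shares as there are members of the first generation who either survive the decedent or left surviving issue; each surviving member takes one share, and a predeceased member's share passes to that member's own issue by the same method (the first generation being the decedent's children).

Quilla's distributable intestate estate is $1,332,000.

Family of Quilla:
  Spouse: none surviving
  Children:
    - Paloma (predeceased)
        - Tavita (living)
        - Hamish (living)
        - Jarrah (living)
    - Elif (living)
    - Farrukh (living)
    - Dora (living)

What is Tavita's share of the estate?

Tavita receives $111,000.

The entire $1,332,000 passes to the descendants.
That amount ($1,332,000) is divided into 4 shares of $333,000: Elif, Farrukh, and Dora each take $333,000; Paloma's $333,000 share passes to Paloma's issue.
Paloma's share ($333,000) is divided into 3 shares of $111,000: Tavita, Hamish, and Jarrah each take $111,000.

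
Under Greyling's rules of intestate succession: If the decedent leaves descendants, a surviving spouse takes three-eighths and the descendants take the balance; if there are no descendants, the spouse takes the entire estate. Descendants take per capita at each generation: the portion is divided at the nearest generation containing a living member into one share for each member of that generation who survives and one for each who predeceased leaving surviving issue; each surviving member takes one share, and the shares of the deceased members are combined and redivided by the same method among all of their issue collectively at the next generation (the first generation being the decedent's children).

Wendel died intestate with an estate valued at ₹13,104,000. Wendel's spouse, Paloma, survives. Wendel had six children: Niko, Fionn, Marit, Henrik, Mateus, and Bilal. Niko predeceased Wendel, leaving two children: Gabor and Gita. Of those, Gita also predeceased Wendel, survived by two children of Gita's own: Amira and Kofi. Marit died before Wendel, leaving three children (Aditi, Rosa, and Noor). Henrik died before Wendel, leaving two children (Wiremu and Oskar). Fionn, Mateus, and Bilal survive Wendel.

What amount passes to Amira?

Paloma takes three-eighths of ₹13,104,000 = ₹4,914,000. The remaining ₹8,190,000 passes to the descendants.
The descendants' portion (₹8,190,000) is divided at the children's generation into 6 shares of ₹1,365,000. Fionn, Mateus, and Bilal each take ₹1,365,000. The 3 shares of the deceased (Niko, Marit, and Henrik) are combined into a pool of ₹4,095,000.
That pool (₹4,095,000) is divided at the grandchildren's generation into 7 shares of ₹585,000. Gabor, Aditi, Rosa, Noor, Wiremu, and Oskar each take ₹585,000. The remaining share for the deceased Gita (₹585,000) is carried to the next generation.
That pool (₹585,000) is divided at the great-grandchildren's generation equally among Amira and Kofi: ₹292,500 each.

Amira receives ₹292,500.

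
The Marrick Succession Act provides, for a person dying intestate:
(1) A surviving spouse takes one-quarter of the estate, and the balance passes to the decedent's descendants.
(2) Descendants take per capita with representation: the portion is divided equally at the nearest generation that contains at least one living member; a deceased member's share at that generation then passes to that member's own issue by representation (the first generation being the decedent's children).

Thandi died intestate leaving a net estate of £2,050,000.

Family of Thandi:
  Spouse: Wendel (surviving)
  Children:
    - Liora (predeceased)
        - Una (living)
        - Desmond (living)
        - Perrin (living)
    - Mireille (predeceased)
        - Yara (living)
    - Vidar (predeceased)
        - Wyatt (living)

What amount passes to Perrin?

Wendel takes one-quarter of £2,050,000 = £512,500. The remaining £1,537,500 passes to the descendants.
No child survives, so the initial division is made at the grandchildren's generation.
The descendants' portion (£1,537,500) is divided into 5 shares of £307,500: Una, Desmond, Perrin, Yara, and Wyatt each take £307,500.

Perrin receives £307,500.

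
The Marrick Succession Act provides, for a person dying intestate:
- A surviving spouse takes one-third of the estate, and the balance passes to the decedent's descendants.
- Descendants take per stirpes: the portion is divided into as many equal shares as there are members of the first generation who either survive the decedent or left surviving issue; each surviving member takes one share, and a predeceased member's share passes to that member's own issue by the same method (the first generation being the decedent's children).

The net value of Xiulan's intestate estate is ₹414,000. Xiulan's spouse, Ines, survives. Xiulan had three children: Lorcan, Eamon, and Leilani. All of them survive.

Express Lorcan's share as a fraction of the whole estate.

Lorcan receives 2/9 of the estate.

Ines takes one-third of ₹414,000 = ₹138,000. The remaining ₹276,000 passes to the descendants.
The descendants' portion (₹276,000) is divided into 3 shares of ₹92,000: Lorcan, Eamon, and Leilani each take ₹92,000.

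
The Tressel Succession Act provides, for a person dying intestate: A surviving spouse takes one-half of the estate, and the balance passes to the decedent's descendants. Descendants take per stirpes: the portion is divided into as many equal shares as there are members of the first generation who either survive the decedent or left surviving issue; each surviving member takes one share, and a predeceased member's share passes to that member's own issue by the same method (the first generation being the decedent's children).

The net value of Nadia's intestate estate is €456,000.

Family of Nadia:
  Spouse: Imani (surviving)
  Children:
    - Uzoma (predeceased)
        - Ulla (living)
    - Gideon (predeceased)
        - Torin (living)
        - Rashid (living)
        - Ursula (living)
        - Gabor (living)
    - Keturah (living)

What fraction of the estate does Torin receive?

Torin receives 1/24 of the estate.

Imani takes one-half of €456,000 = €228,000. The remaining €228,000 passes to the descendants.
The descendants' portion (€228,000) is divided into 3 shares of €76,000: Keturah takes €76,000; Uzoma's €76,000 share passes to Uzoma's issue; Gideon's €76,000 share passes to Gideon's issue.
Uzoma's share (€76,000) passes entirely to Ulla.
Gideon's share (€76,000) is divided into 4 shares of €19,000: Torin, Rashid, Ursula, and Gabor each take €19,000.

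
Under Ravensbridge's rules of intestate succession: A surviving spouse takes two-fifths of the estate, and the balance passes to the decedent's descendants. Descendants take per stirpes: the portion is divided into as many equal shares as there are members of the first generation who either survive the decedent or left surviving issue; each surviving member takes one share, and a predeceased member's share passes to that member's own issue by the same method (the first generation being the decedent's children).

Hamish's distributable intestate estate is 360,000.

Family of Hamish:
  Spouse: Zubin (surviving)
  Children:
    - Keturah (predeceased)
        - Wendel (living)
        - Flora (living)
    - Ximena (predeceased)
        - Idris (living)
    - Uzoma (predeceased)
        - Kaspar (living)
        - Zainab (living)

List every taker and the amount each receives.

Zubin: 144,000; Wendel: 36,000; Flora: 36,000; Idris: 72,000; Kaspar: 36,000; Zainab: 36,000

Zubin takes two-fifths of 360,000 = 144,000. The remaining 216,000 passes to the descendants.
The descendants' portion (216,000) is divided into 3 shares of 72,000: Keturah's 72,000 share passes to Keturah's issue; Ximena's 72,000 share passes to Ximena's issue; Uzoma's 72,000 share passes to Uzoma's issue.
Keturah's share (72,000) is divided into 2 shares of 36,000: Wendel and Flora each take 36,000.
Ximena's share (72,000) passes entirely to Idris.
Uzoma's share (72,000) is divided into 2 shares of 36,000: Kaspar and Zainab each take 36,000.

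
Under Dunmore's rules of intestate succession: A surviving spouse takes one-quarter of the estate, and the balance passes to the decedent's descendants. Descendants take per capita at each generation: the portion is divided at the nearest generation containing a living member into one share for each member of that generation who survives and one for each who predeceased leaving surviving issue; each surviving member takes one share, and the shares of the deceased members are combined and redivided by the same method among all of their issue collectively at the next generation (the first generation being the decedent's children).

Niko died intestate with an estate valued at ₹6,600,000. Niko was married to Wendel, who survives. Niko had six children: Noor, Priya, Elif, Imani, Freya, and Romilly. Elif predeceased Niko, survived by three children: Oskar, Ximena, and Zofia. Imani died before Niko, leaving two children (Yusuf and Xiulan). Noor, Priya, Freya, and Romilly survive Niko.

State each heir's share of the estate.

Wendel takes one-quarter of ₹6,600,000 = ₹1,650,000. The remaining ₹4,950,000 passes to the descendants.
The descendants' portion (₹4,950,000) is divided at the children's generation into 6 shares of ₹825,000. Noor, Priya, Freya, and Romilly each take ₹825,000. The 2 shares of the deceased (Elif and Imani) are combined into a pool of ₹1,650,000.
That pool (₹1,650,000) is divided at the grandchildren's generation equally among Oskar, Ximena, Zofia, Yusuf, and Xiulan: ₹330,000 each.

Wendel: ₹1,650,000; Noor: ₹825,000; Priya: ₹825,000; Oskar: ₹330,000; Ximena: ₹330,000; Zofia: ₹330,000; Yusuf: ₹330,000; Xiulan: ₹330,000; Freya: ₹825,000; Romilly: ₹825,000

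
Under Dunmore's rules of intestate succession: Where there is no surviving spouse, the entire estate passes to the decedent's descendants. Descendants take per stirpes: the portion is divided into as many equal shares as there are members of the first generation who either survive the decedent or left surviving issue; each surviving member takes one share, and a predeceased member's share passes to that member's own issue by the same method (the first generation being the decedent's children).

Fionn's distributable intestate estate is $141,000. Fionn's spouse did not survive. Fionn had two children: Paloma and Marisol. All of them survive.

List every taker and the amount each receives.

The entire $141,000 passes to the descendants.
That amount ($141,000) is divided into 2 shares of $70,500: Paloma and Marisol each take $70,500.

Paloma: $70,500; Marisol: $70,500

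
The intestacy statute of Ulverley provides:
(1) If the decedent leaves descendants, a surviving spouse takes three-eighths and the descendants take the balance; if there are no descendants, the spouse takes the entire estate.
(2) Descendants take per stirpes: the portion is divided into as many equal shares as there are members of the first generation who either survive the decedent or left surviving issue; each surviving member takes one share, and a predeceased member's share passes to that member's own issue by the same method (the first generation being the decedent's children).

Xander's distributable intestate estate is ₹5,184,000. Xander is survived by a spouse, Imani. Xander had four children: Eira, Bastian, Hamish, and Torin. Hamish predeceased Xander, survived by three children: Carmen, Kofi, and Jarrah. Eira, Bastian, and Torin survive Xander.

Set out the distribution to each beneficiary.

Imani: ₹1,944,000; Eira: ₹810,000; Bastian: ₹810,000; Carmen: ₹270,000; Kofi: ₹270,000; Jarrah: ₹270,000; Torin: ₹810,000

Imani takes three-eighths of ₹5,184,000 = ₹1,944,000. The remaining ₹3,240,000 passes to the descendants.
The descendants' portion (₹3,240,000) is divided into 4 shares of ₹810,000: Eira, Bastian, and Torin each take ₹810,000; Hamish's ₹810,000 share passes to Hamish's issue.
Hamish's share (₹810,000) is divided into 3 shares of ₹270,000: Carmen, Kofi, and Jarrah each take ₹270,000.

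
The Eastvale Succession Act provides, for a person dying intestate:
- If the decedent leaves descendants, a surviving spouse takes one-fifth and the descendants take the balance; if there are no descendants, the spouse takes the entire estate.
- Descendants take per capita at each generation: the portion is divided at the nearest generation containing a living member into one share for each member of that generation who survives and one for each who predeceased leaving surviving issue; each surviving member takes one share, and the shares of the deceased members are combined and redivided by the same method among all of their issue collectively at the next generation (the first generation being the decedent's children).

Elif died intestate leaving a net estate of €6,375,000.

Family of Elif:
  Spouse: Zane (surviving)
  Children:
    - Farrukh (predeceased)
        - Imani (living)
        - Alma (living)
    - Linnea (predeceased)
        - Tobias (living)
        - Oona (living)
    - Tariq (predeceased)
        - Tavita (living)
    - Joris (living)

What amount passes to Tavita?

Zane takes one-fifth of €6,375,000 = €1,275,000. The remaining €5,100,000 passes to the descendants.
The descendants' portion (€5,100,000) is divided at the children's generation into 4 shares of €1,275,000. Joris takes €1,275,000. The 3 shares of the deceased (Farrukh, Linnea, and Tariq) are combined into a pool of €3,825,000.
That pool (€3,825,000) is divided at the grandchildren's generation equally among Imani, Alma, Tobias, Oona, and Tavita: €765,000 each.

Tavita receives €765,000.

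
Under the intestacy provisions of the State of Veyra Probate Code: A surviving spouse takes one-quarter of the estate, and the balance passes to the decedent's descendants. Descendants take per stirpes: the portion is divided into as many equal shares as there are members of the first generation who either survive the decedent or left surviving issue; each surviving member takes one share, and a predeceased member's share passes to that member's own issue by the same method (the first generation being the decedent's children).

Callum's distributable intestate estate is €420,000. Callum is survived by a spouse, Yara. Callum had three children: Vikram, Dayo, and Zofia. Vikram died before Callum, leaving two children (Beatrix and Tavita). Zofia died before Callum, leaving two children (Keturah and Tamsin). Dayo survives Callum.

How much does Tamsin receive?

Tamsin receives €52,500.

Yara takes one-quarter of €420,000 = €105,000. The remaining €315,000 passes to the descendants.
The descendants' portion (€315,000) is divided into 3 shares of €105,000: Dayo takes €105,000; Vikram's €105,000 share passes to Vikram's issue; Zofia's €105,000 share passes to Zofia's issue.
Vikram's share (€105,000) is divided into 2 shares of €52,500: Beatrix and Tavita each take €52,500.
Zofia's share (€105,000) is divided into 2 shares of €52,500: Keturah and Tamsin each take €52,500.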